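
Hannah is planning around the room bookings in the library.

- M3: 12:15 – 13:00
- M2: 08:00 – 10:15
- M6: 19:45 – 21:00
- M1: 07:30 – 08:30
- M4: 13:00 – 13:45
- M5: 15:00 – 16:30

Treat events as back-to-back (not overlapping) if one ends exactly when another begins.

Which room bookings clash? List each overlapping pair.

M1 & M2

Sorted by start: M1, M2, M3, M4, M5, M6.
M2 starts before M1 ends → M1 and M2 overlap.
M3 starts after M1 ends, so M1 has no further overlaps.
M3 starts after M2 ends, so M2 has no further overlaps.
M4 starts exactly when M3 ends (back-to-back, no overlap), so M3 has no further overlaps.
M5 starts after M4 ends, so M4 has no further overlaps.
M6 starts after M5 ends.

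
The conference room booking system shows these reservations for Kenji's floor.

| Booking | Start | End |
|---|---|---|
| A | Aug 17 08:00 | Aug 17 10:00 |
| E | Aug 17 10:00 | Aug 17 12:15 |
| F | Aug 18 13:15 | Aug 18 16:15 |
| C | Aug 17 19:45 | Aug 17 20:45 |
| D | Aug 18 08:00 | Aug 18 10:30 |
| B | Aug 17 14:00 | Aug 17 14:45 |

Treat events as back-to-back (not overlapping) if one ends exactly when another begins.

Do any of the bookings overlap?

Sorted by start: A, E, B, C, D, F.
E starts exactly when A ends (back-to-back, no overlap), so A has no further overlaps.
B starts after E ends, so E has no further overlaps.
C starts after B ends, so B has no further overlaps.
D starts after C ends, so C has no further overlaps.
F starts after D ends.
Every pair is clear; the schedule has no overlaps.

No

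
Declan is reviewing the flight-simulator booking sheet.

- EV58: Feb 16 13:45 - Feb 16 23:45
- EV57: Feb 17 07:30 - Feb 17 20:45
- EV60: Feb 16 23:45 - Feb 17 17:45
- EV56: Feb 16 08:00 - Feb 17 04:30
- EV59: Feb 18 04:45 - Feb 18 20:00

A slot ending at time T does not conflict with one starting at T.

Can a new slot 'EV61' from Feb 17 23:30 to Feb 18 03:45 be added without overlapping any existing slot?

EV56: ends Feb 17 04:30 at or before EV61 starts Feb 17 23:30 → clear.
EV58: ends Feb 16 23:45 at or before EV61 starts Feb 17 23:30 → clear.
EV60: ends Feb 17 17:45 at or before EV61 starts Feb 17 23:30 → clear.
EV57: ends Feb 17 20:45 at or before EV61 starts Feb 17 23:30 → clear.
EV59: starts Feb 18 04:45 at or after EV61 ends Feb 18 03:45 → clear.

Yes — the slot is free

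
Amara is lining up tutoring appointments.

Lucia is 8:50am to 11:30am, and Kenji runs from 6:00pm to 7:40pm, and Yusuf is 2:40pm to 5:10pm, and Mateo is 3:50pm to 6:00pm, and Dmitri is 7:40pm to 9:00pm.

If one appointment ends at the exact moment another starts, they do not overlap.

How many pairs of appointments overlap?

1

Sorted by start: Lucia, Yusuf, Mateo, Kenji, Dmitri.
Yusuf starts after Lucia ends, so Lucia has no further overlaps.
Mateo starts before Yusuf ends → Yusuf and Mateo overlap.
Kenji starts after Yusuf ends, so Yusuf has no further overlaps.
Kenji starts exactly when Mateo ends (back-to-back, no overlap), so Mateo has no further overlaps.
Dmitri starts exactly when Kenji ends (back-to-back, no overlap).
Overlapping pairs: Mateo & Yusuf — 1 in total.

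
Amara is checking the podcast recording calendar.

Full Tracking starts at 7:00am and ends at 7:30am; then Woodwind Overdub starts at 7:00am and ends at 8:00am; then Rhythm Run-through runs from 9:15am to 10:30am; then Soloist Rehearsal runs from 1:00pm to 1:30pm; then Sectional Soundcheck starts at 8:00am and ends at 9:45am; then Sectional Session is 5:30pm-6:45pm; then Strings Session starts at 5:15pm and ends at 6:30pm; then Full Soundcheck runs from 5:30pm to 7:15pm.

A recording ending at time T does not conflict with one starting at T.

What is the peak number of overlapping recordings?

Sweep the timeline, counting +1 at each start and −1 at each end (ends before starts at a tie):
7:00am start Full Tracking → 1
7:00am start Woodwind Overdub → 2
7:30am end Full Tracking → 1
8:00am end Woodwind Overdub → 0
8:00am start Sectional Soundcheck → 1
9:15am start Rhythm Run-through → 2
9:45am end Sectional Soundcheck → 1
10:30am end Rhythm Run-through → 0
1:00pm start Soloist Rehearsal → 1
1:30pm end Soloist Rehearsal → 0
5:15pm start Strings Session → 1
5:30pm start Full Soundcheck → 2
5:30pm start Sectional Session → 3
6:30pm end Strings Session → 2
6:45pm end Sectional Session → 1
7:15pm end Full Soundcheck → 0
Peak is 3, at 5:30pm (Full Soundcheck, Sectional Session, Strings Session).

3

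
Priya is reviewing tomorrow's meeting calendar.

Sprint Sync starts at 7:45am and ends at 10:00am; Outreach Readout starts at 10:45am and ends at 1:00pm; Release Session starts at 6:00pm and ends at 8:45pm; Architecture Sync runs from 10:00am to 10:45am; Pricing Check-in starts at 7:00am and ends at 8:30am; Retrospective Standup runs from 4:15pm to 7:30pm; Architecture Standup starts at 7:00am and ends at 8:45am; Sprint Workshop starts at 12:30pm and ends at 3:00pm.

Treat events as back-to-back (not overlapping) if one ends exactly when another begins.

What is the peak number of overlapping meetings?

Walk through starts and ends in time order (an end at T is processed before a start at T):
7:00am start Architecture Standup → 1
7:00am start Pricing Check-in → 2
7:45am start Sprint Sync → 3
8:30am end Pricing Check-in → 2
8:45am end Architecture Standup → 1
10:00am end Sprint Sync → 0
10:00am start Architecture Sync → 1
10:45am end Architecture Sync → 0
10:45am start Outreach Readout → 1
12:30pm start Sprint Workshop → 2
1:00pm end Outreach Readout → 1
3:00pm end Sprint Workshop → 0
4:15pm start Retrospective Standup → 1
6:00pm start Release Session → 2
7:30pm end Retrospective Standup → 1
8:45pm end Release Session → 0
Peak is 3, at 7:45am (Architecture Standup, Pricing Check-in, Sprint Sync).

3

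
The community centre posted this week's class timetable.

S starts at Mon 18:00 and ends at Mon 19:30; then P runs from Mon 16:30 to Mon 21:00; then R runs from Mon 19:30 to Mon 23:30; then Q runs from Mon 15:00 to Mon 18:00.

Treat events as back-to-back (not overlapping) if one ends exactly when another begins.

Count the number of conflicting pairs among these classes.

3

Sorted by start: Q, P, S, R.
P starts before Q ends → Q and P overlap.
S starts exactly when Q ends (back-to-back, no overlap), so nothing later overlaps Q either.
S starts before P ends → P and S overlap.
R starts before P ends → P and R overlap.
R starts exactly when S ends (back-to-back, no overlap).
Overlapping pairs: P & Q, P & R, P & S — 3 in total.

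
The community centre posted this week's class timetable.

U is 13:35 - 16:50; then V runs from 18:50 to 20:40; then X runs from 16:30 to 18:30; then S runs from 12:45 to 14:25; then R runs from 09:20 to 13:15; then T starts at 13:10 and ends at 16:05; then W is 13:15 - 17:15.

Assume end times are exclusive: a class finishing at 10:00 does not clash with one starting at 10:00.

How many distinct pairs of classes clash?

Two intervals overlap when each starts before the other ends.
Sorted by start: R, S, T, W, U, X, V.
S starts before R ends → R and S overlap.
T starts before R ends → R and T overlap.
W starts exactly when R ends (back-to-back, no overlap), so R has no further overlaps.
T starts before S ends → S and T overlap.
W starts before S ends → S and W overlap.
U starts before S ends → S and U overlap.
X starts after S ends, so S has no further overlaps.
W starts before T ends → T and W overlap.
U starts before T ends → T and U overlap.
X starts after T ends, so T has no further overlaps.
U starts before W ends → W and U overlap.
X starts before W ends → W and X overlap.
V starts after W ends.
X starts before U ends → U and X overlap.
V starts after U ends.
V starts after X ends.
Overlapping pairs: R & S, R & T, S & T, S & U, S & W, T & U, T & W, U & W, U & X, W & X — 10 in total.

10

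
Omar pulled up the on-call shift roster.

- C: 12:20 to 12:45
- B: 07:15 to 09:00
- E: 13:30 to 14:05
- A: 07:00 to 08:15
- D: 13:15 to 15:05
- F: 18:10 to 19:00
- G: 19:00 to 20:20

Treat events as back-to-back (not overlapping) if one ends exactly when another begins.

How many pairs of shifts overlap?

Sorted by start: A, B, C, D, E, F, G.
B starts before A ends → A and B overlap.
C starts after A ends — done with A.
C starts after B ends — done with B.
D starts after C ends — done with C.
E starts before D ends → D and E overlap.
F starts after D ends — done with D.
F starts after E ends — done with E.
G starts exactly when F ends (back-to-back, no overlap).
Overlapping pairs: A & B, D & E — 2 in total.

2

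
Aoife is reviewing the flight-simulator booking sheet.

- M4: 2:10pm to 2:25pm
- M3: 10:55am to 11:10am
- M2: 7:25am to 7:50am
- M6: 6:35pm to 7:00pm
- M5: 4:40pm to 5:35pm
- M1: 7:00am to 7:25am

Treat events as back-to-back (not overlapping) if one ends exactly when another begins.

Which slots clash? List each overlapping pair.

no overlapping pairs

Sorted by start: M1, M2, M3, M4, M5, M6.
M2 starts exactly when M1 ends (back-to-back, no overlap), so M1 has no further overlaps.
M3 starts after M2 ends, so M2 has no further overlaps.
M4 starts after M3 ends, so M3 has no further overlaps.
M5 starts after M4 ends, so M4 has no further overlaps.
M6 starts after M5 ends.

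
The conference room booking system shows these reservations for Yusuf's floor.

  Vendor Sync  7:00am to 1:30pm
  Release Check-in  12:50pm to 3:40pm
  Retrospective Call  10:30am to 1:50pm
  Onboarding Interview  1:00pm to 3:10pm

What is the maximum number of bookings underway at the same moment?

4

Sweep the timeline, counting +1 at each start and −1 at each end (ends before starts at a tie):
7:00am start Vendor Sync → 1
10:30am start Retrospective Call → 2
12:50pm start Release Check-in → 3
1:00pm start Onboarding Interview → 4
1:30pm end Vendor Sync → 3
1:50pm end Retrospective Call → 2
3:10pm end Onboarding Interview → 1
3:40pm end Release Check-in → 0
Peak is 4, at 1:00pm (Onboarding Interview, Release Check-in, Retrospective Call, Vendor Sync).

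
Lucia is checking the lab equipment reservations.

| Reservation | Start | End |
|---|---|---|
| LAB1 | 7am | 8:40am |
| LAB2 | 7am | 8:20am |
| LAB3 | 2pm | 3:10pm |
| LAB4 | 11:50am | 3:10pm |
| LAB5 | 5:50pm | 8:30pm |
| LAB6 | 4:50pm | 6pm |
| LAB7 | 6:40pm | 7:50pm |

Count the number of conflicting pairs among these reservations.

Two intervals overlap when each starts before the other ends.
Sorted by start: LAB1, LAB2, LAB4, LAB3, LAB6, LAB5, LAB7.
LAB2 starts before LAB1 ends → LAB1 and LAB2 overlap.
LAB4 starts after LAB1 ends — done with LAB1.
LAB4 starts after LAB2 ends — done with LAB2.
LAB3 starts before LAB4 ends → LAB4 and LAB3 overlap.
LAB6 starts after LAB4 ends — done with LAB4.
LAB6 starts after LAB3 ends — done with LAB3.
LAB5 starts before LAB6 ends → LAB6 and LAB5 overlap.
LAB7 starts after LAB6 ends.
LAB7 starts before LAB5 ends → LAB5 and LAB7 overlap.
Overlapping pairs: LAB1 & LAB2, LAB3 & LAB4, LAB5 & LAB6, LAB5 & LAB7 — 4 in total.

4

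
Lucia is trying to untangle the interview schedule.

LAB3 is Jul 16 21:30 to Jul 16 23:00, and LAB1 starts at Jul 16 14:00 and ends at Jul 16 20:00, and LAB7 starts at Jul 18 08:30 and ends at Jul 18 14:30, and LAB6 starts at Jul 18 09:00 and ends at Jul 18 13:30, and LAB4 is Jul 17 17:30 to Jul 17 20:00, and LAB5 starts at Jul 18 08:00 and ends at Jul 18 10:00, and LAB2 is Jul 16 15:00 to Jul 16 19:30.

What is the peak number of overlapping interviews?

Walk through starts and ends in time order (an end at T is processed before a start at T):
Jul 16 14:00 start LAB1 → 1
Jul 16 15:00 start LAB2 → 2
Jul 16 19:30 end LAB2 → 1
Jul 16 20:00 end LAB1 → 0
Jul 16 21:30 start LAB3 → 1
Jul 16 23:00 end LAB3 → 0
Jul 17 17:30 start LAB4 → 1
Jul 17 20:00 end LAB4 → 0
Jul 18 08:00 start LAB5 → 1
Jul 18 08:30 start LAB7 → 2
Jul 18 09:00 start LAB6 → 3
Jul 18 10:00 end LAB5 → 2
Jul 18 13:30 end LAB6 → 1
Jul 18 14:30 end LAB7 → 0
Peak is 3, at Jul 18 09:00 (LAB5, LAB6, LAB7).

3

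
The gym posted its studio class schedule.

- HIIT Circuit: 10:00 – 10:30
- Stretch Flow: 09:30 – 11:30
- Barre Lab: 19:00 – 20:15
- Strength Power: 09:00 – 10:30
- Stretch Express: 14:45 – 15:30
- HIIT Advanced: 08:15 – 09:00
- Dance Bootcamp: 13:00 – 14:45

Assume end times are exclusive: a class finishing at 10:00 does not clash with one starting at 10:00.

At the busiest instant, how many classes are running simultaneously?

3

Sweep the timeline, counting +1 at each start and −1 at each end (ends before starts at a tie):
08:15 start HIIT Advanced → 1
09:00 end HIIT Advanced → 0
09:00 start Strength Power → 1
09:30 start Stretch Flow → 2
10:00 start HIIT Circuit → 3
10:30 end HIIT Circuit → 2
10:30 end Strength Power → 1
11:30 end Stretch Flow → 0
13:00 start Dance Bootcamp → 1
14:45 end Dance Bootcamp → 0
14:45 start Stretch Express → 1
15:30 end Stretch Express → 0
19:00 start Barre Lab → 1
20:15 end Barre Lab → 0
Peak is 3, at 10:00 (HIIT Circuit, Strength Power, Stretch Flow).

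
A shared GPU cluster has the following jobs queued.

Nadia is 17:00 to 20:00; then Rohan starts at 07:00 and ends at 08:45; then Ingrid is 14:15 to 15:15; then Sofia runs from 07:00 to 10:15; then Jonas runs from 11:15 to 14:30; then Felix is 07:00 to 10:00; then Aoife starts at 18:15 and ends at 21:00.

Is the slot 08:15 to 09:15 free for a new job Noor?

Felix: starts 07:00 before Noor ends 09:15, and ends 10:00 after Noor starts 08:15 → overlap.
Rohan: starts 07:00 before Noor ends 09:15, and ends 08:45 after Noor starts 08:15 → overlap.
Sofia: starts 07:00 before Noor ends 09:15, and ends 10:15 after Noor starts 08:15 → overlap.
Jonas: starts 11:15 at or after Noor ends 09:15 → clear.
Ingrid: starts 14:15 at or after Noor ends 09:15 → clear.
Nadia: starts 17:00 at or after Noor ends 09:15 → clear.
Aoife: starts 18:15 at or after Noor ends 09:15 → clear.
Noor overlaps Felix, Rohan, Sofia.

No — it overlaps Felix, Rohan, Sofia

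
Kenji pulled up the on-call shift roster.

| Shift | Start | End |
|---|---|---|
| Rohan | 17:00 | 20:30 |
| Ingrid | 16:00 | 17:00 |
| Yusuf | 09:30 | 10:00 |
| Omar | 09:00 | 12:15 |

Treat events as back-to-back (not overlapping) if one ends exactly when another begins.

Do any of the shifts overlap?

Two intervals overlap when each starts before the other ends.
Sorted by start: Omar, Yusuf, Ingrid, Rohan.
Yusuf starts before Omar ends → Omar and Yusuf overlap.
That's a conflict, so the schedule is not conflict-free.

Yes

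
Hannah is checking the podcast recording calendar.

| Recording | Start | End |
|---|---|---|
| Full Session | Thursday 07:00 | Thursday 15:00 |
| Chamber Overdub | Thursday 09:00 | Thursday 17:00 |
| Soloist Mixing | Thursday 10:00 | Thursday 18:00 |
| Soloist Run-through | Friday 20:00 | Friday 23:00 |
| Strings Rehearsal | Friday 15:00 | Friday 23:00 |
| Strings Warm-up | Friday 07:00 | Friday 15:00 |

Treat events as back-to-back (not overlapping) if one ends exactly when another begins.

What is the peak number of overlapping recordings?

3

Sweep the timeline, counting +1 at each start and −1 at each end (ends before starts at a tie):
Thursday 07:00 start Full Session → 1
Thursday 09:00 start Chamber Overdub → 2
Thursday 10:00 start Soloist Mixing → 3
Thursday 15:00 end Full Session → 2
Thursday 17:00 end Chamber Overdub → 1
Thursday 18:00 end Soloist Mixing → 0
Friday 07:00 start Strings Warm-up → 1
Friday 15:00 end Strings Warm-up → 0
Friday 15:00 start Strings Rehearsal → 1
Friday 20:00 start Soloist Run-through → 2
Friday 23:00 end Soloist Run-through → 1
Friday 23:00 end Strings Rehearsal → 0
Peak is 3, at Thursday 10:00 (Chamber Overdub, Full Session, Soloist Mixing).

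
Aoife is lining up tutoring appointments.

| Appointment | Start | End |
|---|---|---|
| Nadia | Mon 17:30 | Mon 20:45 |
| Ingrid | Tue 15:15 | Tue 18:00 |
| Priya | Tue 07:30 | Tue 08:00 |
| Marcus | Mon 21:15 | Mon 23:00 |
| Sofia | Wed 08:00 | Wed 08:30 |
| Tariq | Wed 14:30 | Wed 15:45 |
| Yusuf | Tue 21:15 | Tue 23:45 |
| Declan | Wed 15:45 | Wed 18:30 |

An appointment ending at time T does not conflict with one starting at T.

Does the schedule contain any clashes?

No

Sorted by start: Nadia, Marcus, Priya, Ingrid, Yusuf, Sofia, Tariq, Declan.
Marcus starts after Nadia ends, so nothing later overlaps Nadia either.
Priya starts after Marcus ends, so nothing later overlaps Marcus either.
Ingrid starts after Priya ends, so nothing later overlaps Priya either.
Yusuf starts after Ingrid ends, so nothing later overlaps Ingrid either.
Sofia starts after Yusuf ends, so nothing later overlaps Yusuf either.
Tariq starts after Sofia ends, so nothing later overlaps Sofia either.
Declan starts exactly when Tariq ends (back-to-back, no overlap).
Every pair is clear; the schedule has no overlaps.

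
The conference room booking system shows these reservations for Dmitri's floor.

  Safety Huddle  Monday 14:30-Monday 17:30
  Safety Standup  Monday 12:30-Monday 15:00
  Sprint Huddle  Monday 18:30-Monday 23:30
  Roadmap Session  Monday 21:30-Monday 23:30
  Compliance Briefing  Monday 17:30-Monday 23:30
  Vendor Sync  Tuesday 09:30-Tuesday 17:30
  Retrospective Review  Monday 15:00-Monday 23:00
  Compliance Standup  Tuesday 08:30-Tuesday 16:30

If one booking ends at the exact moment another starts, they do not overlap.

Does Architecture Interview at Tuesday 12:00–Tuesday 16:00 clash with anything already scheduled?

Safety Standup: ends Monday 15:00 at or before Architecture Interview starts Tuesday 12:00 → clear.
Safety Huddle: ends Monday 17:30 at or before Architecture Interview starts Tuesday 12:00 → clear.
Retrospective Review: ends Monday 23:00 at or before Architecture Interview starts Tuesday 12:00 → clear.
Compliance Briefing: ends Monday 23:30 at or before Architecture Interview starts Tuesday 12:00 → clear.
Sprint Huddle: ends Monday 23:30 at or before Architecture Interview starts Tuesday 12:00 → clear.
Roadmap Session: ends Monday 23:30 at or before Architecture Interview starts Tuesday 12:00 → clear.
Compliance Standup: starts Tuesday 08:30 before Architecture Interview ends Tuesday 16:00, and ends Tuesday 16:30 after Architecture Interview starts Tuesday 12:00 → overlap.
Vendor Sync: starts Tuesday 09:30 before Architecture Interview ends Tuesday 16:00, and ends Tuesday 17:30 after Architecture Interview starts Tuesday 12:00 → overlap.
Architecture Interview overlaps Vendor Sync, Compliance Standup.

Yes — it overlaps Compliance Standup, Vendor Sync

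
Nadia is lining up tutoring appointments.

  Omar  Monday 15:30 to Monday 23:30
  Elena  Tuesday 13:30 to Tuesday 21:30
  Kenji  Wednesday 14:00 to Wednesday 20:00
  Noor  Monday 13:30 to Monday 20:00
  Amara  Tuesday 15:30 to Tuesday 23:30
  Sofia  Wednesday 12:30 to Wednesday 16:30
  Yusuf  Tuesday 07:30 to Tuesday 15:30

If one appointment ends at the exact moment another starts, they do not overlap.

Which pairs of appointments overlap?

Amara & Elena, Elena & Yusuf, Kenji & Sofia, Noor & Omar

Sorted by start: Noor, Omar, Yusuf, Elena, Amara, Sofia, Kenji.
Omar starts before Noor ends → Noor and Omar overlap.
Yusuf starts after Noor ends, so Noor has no further overlaps.
Yusuf starts after Omar ends, so Omar has no further overlaps.
Elena starts before Yusuf ends → Yusuf and Elena overlap.
Amara starts exactly when Yusuf ends (back-to-back, no overlap), so Yusuf has no further overlaps.
Amara starts before Elena ends → Elena and Amara overlap.
Sofia starts after Elena ends, so Elena has no further overlaps.
Sofia starts after Amara ends, so Amara has no further overlaps.
Kenji starts before Sofia ends → Sofia and Kenji overlap.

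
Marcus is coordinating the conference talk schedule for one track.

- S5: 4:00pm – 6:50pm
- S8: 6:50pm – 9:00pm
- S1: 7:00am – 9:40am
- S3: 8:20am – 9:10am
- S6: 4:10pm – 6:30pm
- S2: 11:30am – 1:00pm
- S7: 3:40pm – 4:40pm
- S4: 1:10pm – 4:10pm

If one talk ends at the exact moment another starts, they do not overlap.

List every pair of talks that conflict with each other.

Sorted by start: S1, S3, S2, S4, S7, S5, S6, S8.
S3 starts before S1 ends → S1 and S3 overlap.
S2 starts after S1 ends — done with S1.
S2 starts after S3 ends — done with S3.
S4 starts after S2 ends — done with S2.
S7 starts before S4 ends → S4 and S7 overlap.
S5 starts before S4 ends → S4 and S5 overlap.
S6 starts exactly when S4 ends (back-to-back, no overlap) — done with S4.
S5 starts before S7 ends → S7 and S5 overlap.
S6 starts before S7 ends → S7 and S6 overlap.
S8 starts after S7 ends.
S6 starts before S5 ends → S5 and S6 overlap.
S8 starts exactly when S5 ends (back-to-back, no overlap).
S8 starts after S6 ends.

S1 & S3, S4 & S5, S4 & S7, S5 & S6, S5 & S7, S6 & S7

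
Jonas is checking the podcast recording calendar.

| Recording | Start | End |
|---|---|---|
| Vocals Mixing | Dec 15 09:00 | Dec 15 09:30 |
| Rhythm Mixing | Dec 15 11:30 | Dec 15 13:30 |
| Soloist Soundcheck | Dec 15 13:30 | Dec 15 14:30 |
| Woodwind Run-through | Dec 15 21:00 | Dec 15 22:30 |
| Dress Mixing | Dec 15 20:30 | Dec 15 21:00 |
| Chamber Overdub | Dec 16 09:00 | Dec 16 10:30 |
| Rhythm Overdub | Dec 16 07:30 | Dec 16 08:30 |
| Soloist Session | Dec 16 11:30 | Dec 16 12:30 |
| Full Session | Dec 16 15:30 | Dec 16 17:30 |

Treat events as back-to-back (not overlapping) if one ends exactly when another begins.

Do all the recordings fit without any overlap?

Sorted by start: Vocals Mixing, Rhythm Mixing, Soloist Soundcheck, Dress Mixing, Woodwind Run-through, Rhythm Overdub, Chamber Overdub, Soloist Session, Full Session.
Rhythm Mixing starts after Vocals Mixing ends; Vocals Mixing is clear from here.
Soloist Soundcheck starts exactly when Rhythm Mixing ends (back-to-back, no overlap); Rhythm Mixing is clear from here.
Dress Mixing starts after Soloist Soundcheck ends; Soloist Soundcheck is clear from here.
Woodwind Run-through starts exactly when Dress Mixing ends (back-to-back, no overlap); Dress Mixing is clear from here.
Rhythm Overdub starts after Woodwind Run-through ends; Woodwind Run-through is clear from here.
Chamber Overdub starts after Rhythm Overdub ends; Rhythm Overdub is clear from here.
Soloist Session starts after Chamber Overdub ends; Chamber Overdub is clear from here.
Full Session starts after Soloist Session ends.
Every pair is clear; the schedule has no overlaps.

Yes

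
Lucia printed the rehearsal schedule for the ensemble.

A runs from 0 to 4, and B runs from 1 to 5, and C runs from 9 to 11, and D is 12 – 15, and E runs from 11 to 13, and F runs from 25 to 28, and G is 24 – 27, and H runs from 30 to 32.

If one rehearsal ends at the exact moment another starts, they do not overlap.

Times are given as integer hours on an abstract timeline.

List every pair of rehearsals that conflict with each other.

A & B, D & E, F & G

Sorted by start: A, B, C, E, D, G, F, H.
B starts before A ends → A and B overlap.
C starts after A ends; A is clear from here.
C starts after B ends; B is clear from here.
E starts exactly when C ends (back-to-back, no overlap); C is clear from here.
D starts before E ends → E and D overlap.
G starts after E ends; E is clear from here.
G starts after D ends; D is clear from here.
F starts before G ends → G and F overlap.
H starts after G ends.
H starts after F ends.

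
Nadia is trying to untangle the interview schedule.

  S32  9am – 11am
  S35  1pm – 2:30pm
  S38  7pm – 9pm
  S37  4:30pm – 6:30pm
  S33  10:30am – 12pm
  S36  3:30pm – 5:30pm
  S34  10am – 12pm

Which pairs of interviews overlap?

S32 & S33, S32 & S34, S33 & S34, S36 & S37

Sorted by start: S32, S34, S33, S35, S36, S37, S38.
S34 starts before S32 ends → S32 and S34 overlap.
S33 starts before S32 ends → S32 and S33 overlap.
S35 starts after S32 ends; S32 is clear from here.
S33 starts before S34 ends → S34 and S33 overlap.
S35 starts after S34 ends; S34 is clear from here.
S35 starts after S33 ends; S33 is clear from here.
S36 starts after S35 ends; S35 is clear from here.
S37 starts before S36 ends → S36 and S37 overlap.
S38 starts after S36 ends.
S38 starts after S37 ends.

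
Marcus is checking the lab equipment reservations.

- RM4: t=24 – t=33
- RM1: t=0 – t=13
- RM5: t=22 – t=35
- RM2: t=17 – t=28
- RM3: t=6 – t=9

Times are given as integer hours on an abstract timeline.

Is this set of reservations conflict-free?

Sorted by start: RM1, RM3, RM2, RM5, RM4.
RM3 starts before RM1 ends → RM1 and RM3 overlap.
That's a conflict, so the schedule is not conflict-free.

No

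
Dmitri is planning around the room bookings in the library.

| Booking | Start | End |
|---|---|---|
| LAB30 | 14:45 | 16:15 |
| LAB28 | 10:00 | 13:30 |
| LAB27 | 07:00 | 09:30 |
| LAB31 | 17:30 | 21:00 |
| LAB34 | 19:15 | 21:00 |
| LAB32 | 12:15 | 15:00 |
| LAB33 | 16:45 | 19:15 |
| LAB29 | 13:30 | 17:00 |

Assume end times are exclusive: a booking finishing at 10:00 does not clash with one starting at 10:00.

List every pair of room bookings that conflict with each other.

LAB28 & LAB32, LAB29 & LAB30, LAB29 & LAB32, LAB29 & LAB33, LAB30 & LAB32, LAB31 & LAB33, LAB31 & LAB34

Sorted by start: LAB27, LAB28, LAB32, LAB29, LAB30, LAB33, LAB31, LAB34.
LAB28 starts after LAB27 ends, so nothing later overlaps LAB27 either.
LAB32 starts before LAB28 ends → LAB28 and LAB32 overlap.
LAB29 starts exactly when LAB28 ends (back-to-back, no overlap), so nothing later overlaps LAB28 either.
LAB29 starts before LAB32 ends → LAB32 and LAB29 overlap.
LAB30 starts before LAB32 ends → LAB32 and LAB30 overlap.
LAB33 starts after LAB32 ends, so nothing later overlaps LAB32 either.
LAB30 starts before LAB29 ends → LAB29 and LAB30 overlap.
LAB33 starts before LAB29 ends → LAB29 and LAB33 overlap.
LAB31 starts after LAB29 ends, so nothing later overlaps LAB29 either.
LAB33 starts after LAB30 ends, so nothing later overlaps LAB30 either.
LAB31 starts before LAB33 ends → LAB33 and LAB31 overlap.
LAB34 starts exactly when LAB33 ends (back-to-back, no overlap).
LAB34 starts before LAB31 ends → LAB31 and LAB34 overlap.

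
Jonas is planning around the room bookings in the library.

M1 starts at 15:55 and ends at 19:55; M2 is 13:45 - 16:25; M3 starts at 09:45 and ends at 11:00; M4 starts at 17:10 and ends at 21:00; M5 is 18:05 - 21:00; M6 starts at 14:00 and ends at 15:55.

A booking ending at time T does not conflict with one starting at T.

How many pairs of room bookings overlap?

5

Sorted by start: M3, M2, M6, M1, M4, M5.
M2 starts after M3 ends — done with M3.
M6 starts before M2 ends → M2 and M6 overlap.
M1 starts before M2 ends → M2 and M1 overlap.
M4 starts after M2 ends — done with M2.
M1 starts exactly when M6 ends (back-to-back, no overlap) — done with M6.
M4 starts before M1 ends → M1 and M4 overlap.
M5 starts before M1 ends → M1 and M5 overlap.
M5 starts before M4 ends → M4 and M5 overlap.
Overlapping pairs: M1 & M2, M1 & M4, M1 & M5, M2 & M6, M4 & M5 — 5 in total.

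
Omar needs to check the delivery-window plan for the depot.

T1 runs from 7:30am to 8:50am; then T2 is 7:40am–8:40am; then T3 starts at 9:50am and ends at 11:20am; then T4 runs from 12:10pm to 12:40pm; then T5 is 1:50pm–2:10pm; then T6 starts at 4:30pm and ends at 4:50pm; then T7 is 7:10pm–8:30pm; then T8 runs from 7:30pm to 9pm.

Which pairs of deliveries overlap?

T1 & T2, T7 & T8

Sorted by start: T1, T2, T3, T4, T5, T6, T7, T8.
T2 starts before T1 ends → T1 and T2 overlap.
T3 starts after T1 ends; T1 is clear from here.
T3 starts after T2 ends; T2 is clear from here.
T4 starts after T3 ends; T3 is clear from here.
T5 starts after T4 ends; T4 is clear from here.
T6 starts after T5 ends; T5 is clear from here.
T7 starts after T6 ends; T6 is clear from here.
T8 starts before T7 ends → T7 and T8 overlap.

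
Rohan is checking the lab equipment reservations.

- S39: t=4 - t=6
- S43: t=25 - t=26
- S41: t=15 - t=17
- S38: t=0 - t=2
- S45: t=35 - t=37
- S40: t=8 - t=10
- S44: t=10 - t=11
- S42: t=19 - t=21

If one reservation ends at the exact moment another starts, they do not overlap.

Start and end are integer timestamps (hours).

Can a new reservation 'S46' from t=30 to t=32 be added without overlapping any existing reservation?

S38: ends t=2 at or before S46 starts t=30 → clear.
S39: ends t=6 at or before S46 starts t=30 → clear.
S40: ends t=10 at or before S46 starts t=30 → clear.
S44: ends t=11 at or before S46 starts t=30 → clear.
S41: ends t=17 at or before S46 starts t=30 → clear.
S42: ends t=21 at or before S46 starts t=30 → clear.
S43: ends t=26 at or before S46 starts t=30 → clear.
S45: starts t=35 at or after S46 ends t=32 → clear.

Yes — the slot is free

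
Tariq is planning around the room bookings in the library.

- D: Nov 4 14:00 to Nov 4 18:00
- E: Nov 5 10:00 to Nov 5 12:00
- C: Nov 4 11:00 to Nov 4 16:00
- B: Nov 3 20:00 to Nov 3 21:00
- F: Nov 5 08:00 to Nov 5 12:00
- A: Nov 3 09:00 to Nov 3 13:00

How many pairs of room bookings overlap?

2

Sorted by start: A, B, C, D, F, E.
B starts after A ends; A is clear from here.
C starts after B ends; B is clear from here.
D starts before C ends → C and D overlap.
F starts after C ends; C is clear from here.
F starts after D ends; D is clear from here.
E starts before F ends → F and E overlap.
Overlapping pairs: C & D, E & F — 2 in total.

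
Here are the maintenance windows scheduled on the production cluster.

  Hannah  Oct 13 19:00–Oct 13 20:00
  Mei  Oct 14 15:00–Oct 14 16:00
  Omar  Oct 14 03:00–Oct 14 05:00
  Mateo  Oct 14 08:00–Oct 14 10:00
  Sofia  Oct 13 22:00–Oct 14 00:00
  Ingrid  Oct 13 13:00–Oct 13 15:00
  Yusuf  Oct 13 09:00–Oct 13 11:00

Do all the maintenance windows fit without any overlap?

Yes

Sorted by start: Yusuf, Ingrid, Hannah, Sofia, Omar, Mateo, Mei.
Ingrid starts after Yusuf ends; Yusuf is clear from here.
Hannah starts after Ingrid ends; Ingrid is clear from here.
Sofia starts after Hannah ends; Hannah is clear from here.
Omar starts after Sofia ends; Sofia is clear from here.
Mateo starts after Omar ends; Omar is clear from here.
Mei starts after Mateo ends.
Every pair is clear; the schedule has no overlaps.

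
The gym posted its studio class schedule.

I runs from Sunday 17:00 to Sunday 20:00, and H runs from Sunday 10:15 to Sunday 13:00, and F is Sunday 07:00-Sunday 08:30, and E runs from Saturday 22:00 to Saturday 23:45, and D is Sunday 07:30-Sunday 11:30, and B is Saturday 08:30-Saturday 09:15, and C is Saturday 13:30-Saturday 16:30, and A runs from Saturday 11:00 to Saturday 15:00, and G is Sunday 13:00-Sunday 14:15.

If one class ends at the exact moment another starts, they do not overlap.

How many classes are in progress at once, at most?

Sort all start/end points and keep a running count:
Saturday 08:30 start B → 1
Saturday 09:15 end B → 0
Saturday 11:00 start A → 1
Saturday 13:30 start C → 2
Saturday 15:00 end A → 1
Saturday 16:30 end C → 0
Saturday 22:00 start E → 1
Saturday 23:45 end E → 0
Sunday 07:00 start F → 1
Sunday 07:30 start D → 2
Sunday 08:30 end F → 1
Sunday 10:15 start H → 2
Sunday 11:30 end D → 1
Sunday 13:00 end H → 0
Sunday 13:00 start G → 1
Sunday 14:15 end G → 0
Sunday 17:00 start I → 1
Sunday 20:00 end I → 0
Peak is 2, at Saturday 13:30 (A, C).

2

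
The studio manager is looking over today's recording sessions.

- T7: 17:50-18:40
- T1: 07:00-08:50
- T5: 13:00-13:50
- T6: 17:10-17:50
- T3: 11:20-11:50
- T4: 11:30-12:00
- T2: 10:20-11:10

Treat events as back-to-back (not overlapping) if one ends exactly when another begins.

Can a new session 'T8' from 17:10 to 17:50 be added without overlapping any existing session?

No — it overlaps T6

T1: ends 08:50 at or before T8 starts 17:10 → clear.
T2: ends 11:10 at or before T8 starts 17:10 → clear.
T3: ends 11:50 at or before T8 starts 17:10 → clear.
T4: ends 12:00 at or before T8 starts 17:10 → clear.
T5: ends 13:50 at or before T8 starts 17:10 → clear.
T6: starts 17:10 before T8 ends 17:50, and ends 17:50 after T8 starts 17:10 → overlap.
T7: starts 17:50 at or after T8 ends 17:50 → clear.
T8 overlaps T6.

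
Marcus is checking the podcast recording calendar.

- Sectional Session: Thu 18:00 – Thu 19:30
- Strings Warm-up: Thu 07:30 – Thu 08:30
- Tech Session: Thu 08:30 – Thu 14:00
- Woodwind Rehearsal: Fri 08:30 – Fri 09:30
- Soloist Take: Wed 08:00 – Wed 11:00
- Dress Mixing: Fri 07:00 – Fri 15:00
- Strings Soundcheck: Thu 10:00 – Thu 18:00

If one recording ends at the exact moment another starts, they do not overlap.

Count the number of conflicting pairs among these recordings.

Sorted by start: Soloist Take, Strings Warm-up, Tech Session, Strings Soundcheck, Sectional Session, Dress Mixing, Woodwind Rehearsal.
Strings Warm-up starts after Soloist Take ends — done with Soloist Take.
Tech Session starts exactly when Strings Warm-up ends (back-to-back, no overlap) — done with Strings Warm-up.
Strings Soundcheck starts before Tech Session ends → Tech Session and Strings Soundcheck overlap.
Sectional Session starts after Tech Session ends — done with Tech Session.
Sectional Session starts exactly when Strings Soundcheck ends (back-to-back, no overlap) — done with Strings Soundcheck.
Dress Mixing starts after Sectional Session ends — done with Sectional Session.
Woodwind Rehearsal starts before Dress Mixing ends → Dress Mixing and Woodwind Rehearsal overlap.
Overlapping pairs: Dress Mixing & Woodwind Rehearsal, Strings Soundcheck & Tech Session — 2 in total.

2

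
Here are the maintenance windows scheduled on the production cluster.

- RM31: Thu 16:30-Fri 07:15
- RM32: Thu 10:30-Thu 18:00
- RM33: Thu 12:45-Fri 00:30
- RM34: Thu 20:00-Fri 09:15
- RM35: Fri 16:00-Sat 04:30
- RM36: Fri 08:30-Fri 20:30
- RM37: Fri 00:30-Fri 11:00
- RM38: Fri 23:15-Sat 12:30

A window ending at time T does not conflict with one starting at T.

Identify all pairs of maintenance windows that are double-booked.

Sorted by start: RM32, RM33, RM31, RM34, RM37, RM36, RM35, RM38.
RM33 starts before RM32 ends → RM32 and RM33 overlap.
RM31 starts before RM32 ends → RM32 and RM31 overlap.
RM34 starts after RM32 ends; RM32 is clear from here.
RM31 starts before RM33 ends → RM33 and RM31 overlap.
RM34 starts before RM33 ends → RM33 and RM34 overlap.
RM37 starts exactly when RM33 ends (back-to-back, no overlap); RM33 is clear from here.
RM34 starts before RM31 ends → RM31 and RM34 overlap.
RM37 starts before RM31 ends → RM31 and RM37 overlap.
RM36 starts after RM31 ends; RM31 is clear from here.
RM37 starts before RM34 ends → RM34 and RM37 overlap.
RM36 starts before RM34 ends → RM34 and RM36 overlap.
RM35 starts after RM34 ends; RM34 is clear from here.
RM36 starts before RM37 ends → RM37 and RM36 overlap.
RM35 starts after RM37 ends; RM37 is clear from here.
RM35 starts before RM36 ends → RM36 and RM35 overlap.
RM38 starts after RM36 ends.
RM38 starts before RM35 ends → RM35 and RM38 overlap.

RM31 & RM32, RM31 & RM33, RM31 & RM34, RM31 & RM37, RM32 & RM33, RM33 & RM34, RM34 & RM36, RM34 & RM37, RM35 & RM36, RM35 & RM38, RM36 & RM37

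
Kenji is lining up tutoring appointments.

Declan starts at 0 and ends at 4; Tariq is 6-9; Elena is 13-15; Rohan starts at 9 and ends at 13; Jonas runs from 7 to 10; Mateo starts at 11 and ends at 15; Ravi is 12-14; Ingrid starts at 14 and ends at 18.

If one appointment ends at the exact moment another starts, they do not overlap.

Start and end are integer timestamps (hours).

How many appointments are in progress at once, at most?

3

Walk through starts and ends in time order (an end at T is processed before a start at T):
0 start Declan → 1
4 end Declan → 0
6 start Tariq → 1
7 start Jonas → 2
9 end Tariq → 1
9 start Rohan → 2
10 end Jonas → 1
11 start Mateo → 2
12 start Ravi → 3
13 end Rohan → 2
13 start Elena → 3
14 end Ravi → 2
14 start Ingrid → 3
15 end Elena → 2
15 end Mateo → 1
18 end Ingrid → 0
Peak is 3, at 12 (Mateo, Ravi, Rohan).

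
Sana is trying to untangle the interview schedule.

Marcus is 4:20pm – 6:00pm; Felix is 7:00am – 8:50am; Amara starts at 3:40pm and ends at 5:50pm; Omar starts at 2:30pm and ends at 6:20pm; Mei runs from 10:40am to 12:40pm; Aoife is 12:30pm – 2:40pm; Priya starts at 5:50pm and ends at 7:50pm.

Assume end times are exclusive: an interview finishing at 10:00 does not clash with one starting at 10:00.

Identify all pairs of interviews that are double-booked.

Sorted by start: Felix, Mei, Aoife, Omar, Amara, Marcus, Priya.
Mei starts after Felix ends — done with Felix.
Aoife starts before Mei ends → Mei and Aoife overlap.
Omar starts after Mei ends — done with Mei.
Omar starts before Aoife ends → Aoife and Omar overlap.
Amara starts after Aoife ends — done with Aoife.
Amara starts before Omar ends → Omar and Amara overlap.
Marcus starts before Omar ends → Omar and Marcus overlap.
Priya starts before Omar ends → Omar and Priya overlap.
Marcus starts before Amara ends → Amara and Marcus overlap.
Priya starts exactly when Amara ends (back-to-back, no overlap).
Priya starts before Marcus ends → Marcus and Priya overlap.

Amara & Marcus, Amara & Omar, Aoife & Mei, Aoife & Omar, Marcus & Omar, Marcus & Priya, Omar & Priya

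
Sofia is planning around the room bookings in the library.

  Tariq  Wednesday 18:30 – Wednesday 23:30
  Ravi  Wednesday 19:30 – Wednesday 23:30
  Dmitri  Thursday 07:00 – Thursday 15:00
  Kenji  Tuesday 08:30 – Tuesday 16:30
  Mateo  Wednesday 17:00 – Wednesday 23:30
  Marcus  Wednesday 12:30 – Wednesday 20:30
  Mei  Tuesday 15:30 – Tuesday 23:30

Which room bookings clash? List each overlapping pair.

Kenji & Mei, Marcus & Mateo, Marcus & Ravi, Marcus & Tariq, Mateo & Ravi, Mateo & Tariq, Ravi & Tariq

Sorted by start: Kenji, Mei, Marcus, Mateo, Tariq, Ravi, Dmitri.
Mei starts before Kenji ends → Kenji and Mei overlap.
Marcus starts after Kenji ends; Kenji is clear from here.
Marcus starts after Mei ends; Mei is clear from here.
Mateo starts before Marcus ends → Marcus and Mateo overlap.
Tariq starts before Marcus ends → Marcus and Tariq overlap.
Ravi starts before Marcus ends → Marcus and Ravi overlap.
Dmitri starts after Marcus ends.
Tariq starts before Mateo ends → Mateo and Tariq overlap.
Ravi starts before Mateo ends → Mateo and Ravi overlap.
Dmitri starts after Mateo ends.
Ravi starts before Tariq ends → Tariq and Ravi overlap.
Dmitri starts after Tariq ends.
Dmitri starts after Ravi ends.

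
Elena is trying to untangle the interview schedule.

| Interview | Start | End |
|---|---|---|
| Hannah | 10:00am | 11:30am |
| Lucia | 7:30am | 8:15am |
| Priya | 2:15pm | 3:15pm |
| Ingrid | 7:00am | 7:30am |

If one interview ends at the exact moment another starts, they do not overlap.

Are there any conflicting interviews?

Two intervals overlap when each starts before the other ends.
Sorted by start: Ingrid, Lucia, Hannah, Priya.
Lucia starts exactly when Ingrid ends (back-to-back, no overlap), so nothing later overlaps Ingrid either.
Hannah starts after Lucia ends, so nothing later overlaps Lucia either.
Priya starts after Hannah ends.
Every pair is clear; the schedule has no overlaps.

No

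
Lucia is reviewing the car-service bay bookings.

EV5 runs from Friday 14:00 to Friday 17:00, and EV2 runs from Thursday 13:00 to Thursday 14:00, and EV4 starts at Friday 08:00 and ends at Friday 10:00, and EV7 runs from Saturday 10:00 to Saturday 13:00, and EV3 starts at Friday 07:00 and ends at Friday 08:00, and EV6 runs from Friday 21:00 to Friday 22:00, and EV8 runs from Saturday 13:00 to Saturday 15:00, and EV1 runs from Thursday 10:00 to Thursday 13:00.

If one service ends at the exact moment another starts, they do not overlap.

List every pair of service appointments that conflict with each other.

Sorted by start: EV1, EV2, EV3, EV4, EV5, EV6, EV7, EV8.
EV2 starts exactly when EV1 ends (back-to-back, no overlap), so EV1 has no further overlaps.
EV3 starts after EV2 ends, so EV2 has no further overlaps.
EV4 starts exactly when EV3 ends (back-to-back, no overlap), so EV3 has no further overlaps.
EV5 starts after EV4 ends, so EV4 has no further overlaps.
EV6 starts after EV5 ends, so EV5 has no further overlaps.
EV7 starts after EV6 ends, so EV6 has no further overlaps.
EV8 starts exactly when EV7 ends (back-to-back, no overlap).

none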